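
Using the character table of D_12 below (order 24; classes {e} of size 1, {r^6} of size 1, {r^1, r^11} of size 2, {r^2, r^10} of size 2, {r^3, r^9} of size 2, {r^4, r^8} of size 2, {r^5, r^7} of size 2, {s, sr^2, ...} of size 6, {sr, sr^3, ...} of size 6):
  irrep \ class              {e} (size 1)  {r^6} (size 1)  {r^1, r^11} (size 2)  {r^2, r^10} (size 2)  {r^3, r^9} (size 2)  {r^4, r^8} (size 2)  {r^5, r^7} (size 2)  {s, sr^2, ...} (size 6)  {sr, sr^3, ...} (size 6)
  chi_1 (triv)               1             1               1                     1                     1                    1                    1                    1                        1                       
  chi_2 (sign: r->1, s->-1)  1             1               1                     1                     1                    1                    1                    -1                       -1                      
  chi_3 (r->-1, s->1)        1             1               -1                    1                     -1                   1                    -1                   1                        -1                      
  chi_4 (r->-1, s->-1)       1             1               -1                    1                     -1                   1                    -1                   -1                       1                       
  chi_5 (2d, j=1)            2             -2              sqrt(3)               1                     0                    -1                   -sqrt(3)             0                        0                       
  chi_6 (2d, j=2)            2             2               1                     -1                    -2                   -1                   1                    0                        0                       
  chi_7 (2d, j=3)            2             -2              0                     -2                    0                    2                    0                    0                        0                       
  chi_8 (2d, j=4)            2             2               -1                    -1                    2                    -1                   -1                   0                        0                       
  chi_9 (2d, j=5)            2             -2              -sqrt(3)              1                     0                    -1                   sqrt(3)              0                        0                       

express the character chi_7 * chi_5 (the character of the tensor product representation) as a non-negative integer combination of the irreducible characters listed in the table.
chi_7 tensor chi_5 = chi_6 + chi_8 (all other irreducibles have multiplicity 0).

The character of a tensor product is the pointwise product (chi_7 * chi_5)(C) = chi_7(C) * chi_5(C):
  {e}: (2)*(2), {r^6}: (-2)*(-2), {r^1, r^11}: (0)*(sqrt(3)), {r^2, r^10}: (-2)*(1), {r^3, r^9}: (0)*(0), {r^4, r^8}: (2)*(-1), {r^5, r^7}: (0)*(-sqrt(3)), {s, sr^2, ...}: (0)*(0), {sr, sr^3, ...}: (0)*(0)
so (chi_7 * chi_5) takes values
  {e} -> 4, {r^6} -> 4, {r^1, r^11} -> 0, {r^2, r^10} -> -2, {r^3, r^9} -> 0, {r^4, r^8} -> -2, {r^5, r^7} -> 0, {s, sr^2, ...} -> 0, {sr, sr^3, ...} -> 0.
Now take the inner product of this character with each irreducible chi from the table, <chi_7*chi_5, chi> = (1/24) sum_C |C| (chi_7*chi_5)(C) conj(chi(C)):
  <chi_7*chi_5, chi_1> = (1/24)[1*(4)*conj(1) + 1*(4)*conj(1) + 2*(0)*conj(1) + 2*(-2)*conj(1) + 2*(0)*conj(1) + 2*(-2)*conj(1) + 2*(0)*conj(1) + 6*(0)*conj(1) + 6*(0)*conj(1)]
      = (1/24)[(4) + (4) + (0) + (-4) + (0) + (-4) + (0) + (0) + (0)] = 0/24 = 0
  <chi_7*chi_5, chi_2> = (1/24)[1*(4)*conj(1) + 1*(4)*conj(1) + 2*(0)*conj(1) + 2*(-2)*conj(1) + 2*(0)*conj(1) + 2*(-2)*conj(1) + 2*(0)*conj(1) + 6*(0)*conj(-1) + 6*(0)*conj(-1)]
      = (1/24)[(4) + (4) + (0) + (-4) + (0) + (-4) + (0) + (0) + (0)] = 0/24 = 0
  <chi_7*chi_5, chi_3> = (1/24)[1*(4)*conj(1) + 1*(4)*conj(1) + 2*(0)*conj(-1) + 2*(-2)*conj(1) + 2*(0)*conj(-1) + 2*(-2)*conj(1) + 2*(0)*conj(-1) + 6*(0)*conj(1) + 6*(0)*conj(-1)]
      = (1/24)[(4) + (4) + (0) + (-4) + (0) + (-4) + (0) + (0) + (0)] = 0/24 = 0
  <chi_7*chi_5, chi_4> = (1/24)[1*(4)*conj(1) + 1*(4)*conj(1) + 2*(0)*conj(-1) + 2*(-2)*conj(1) + 2*(0)*conj(-1) + 2*(-2)*conj(1) + 2*(0)*conj(-1) + 6*(0)*conj(-1) + 6*(0)*conj(1)]
      = (1/24)[(4) + (4) + (0) + (-4) + (0) + (-4) + (0) + (0) + (0)] = 0/24 = 0
  <chi_7*chi_5, chi_5> = (1/24)[1*(4)*conj(2) + 1*(4)*conj(-2) + 2*(0)*conj(sqrt(3)) + 2*(-2)*conj(1) + 2*(0)*conj(0) + 2*(-2)*conj(-1) + 2*(0)*conj(-sqrt(3)) + 6*(0)*conj(0) + 6*(0)*conj(0)]
      = (1/24)[(8) + (-8) + (0) + (-4) + (0) + (4) + (0) + (0) + (0)] = 0/24 = 0
  <chi_7*chi_5, chi_6> = (1/24)[1*(4)*conj(2) + 1*(4)*conj(2) + 2*(0)*conj(1) + 2*(-2)*conj(-1) + 2*(0)*conj(-2) + 2*(-2)*conj(-1) + 2*(0)*conj(1) + 6*(0)*conj(0) + 6*(0)*conj(0)]
      = (1/24)[(8) + (8) + (0) + (4) + (0) + (4) + (0) + (0) + (0)] = 24/24 = 1
  <chi_7*chi_5, chi_7> = (1/24)[1*(4)*conj(2) + 1*(4)*conj(-2) + 2*(0)*conj(0) + 2*(-2)*conj(-2) + 2*(0)*conj(0) + 2*(-2)*conj(2) + 2*(0)*conj(0) + 6*(0)*conj(0) + 6*(0)*conj(0)]
      = (1/24)[(8) + (-8) + (0) + (8) + (0) + (-8) + (0) + (0) + (0)] = 0/24 = 0
  <chi_7*chi_5, chi_8> = (1/24)[1*(4)*conj(2) + 1*(4)*conj(2) + 2*(0)*conj(-1) + 2*(-2)*conj(-1) + 2*(0)*conj(2) + 2*(-2)*conj(-1) + 2*(0)*conj(-1) + 6*(0)*conj(0) + 6*(0)*conj(0)]
      = (1/24)[(8) + (8) + (0) + (4) + (0) + (4) + (0) + (0) + (0)] = 24/24 = 1
  <chi_7*chi_5, chi_9> = (1/24)[1*(4)*conj(2) + 1*(4)*conj(-2) + 2*(0)*conj(-sqrt(3)) + 2*(-2)*conj(1) + 2*(0)*conj(0) + 2*(-2)*conj(-1) + 2*(0)*conj(sqrt(3)) + 6*(0)*conj(0) + 6*(0)*conj(0)]
      = (1/24)[(8) + (-8) + (0) + (-4) + (0) + (4) + (0) + (0) + (0)] = 0/24 = 0
Hence the multiplicities are chi_6: 1, chi_8: 1. Dimension check: dim(chi_7)*dim(chi_5) = 2*2 = 4 and sum (mult * dim) = 1*2 + 1*2 = 4.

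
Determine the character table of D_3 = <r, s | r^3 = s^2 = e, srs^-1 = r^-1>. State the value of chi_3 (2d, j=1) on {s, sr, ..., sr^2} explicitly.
Conjugacy classes: {e} of size 1, {r^1, r^2} of size 2, {s, sr, ..., sr^2} of size 3.
Character table:
  irrep \ class              {e} (size 1)  {r^1, r^2} (size 2)  {s, sr, ..., sr^2} (size 3)
  chi_1 (triv)               1             1                    1                          
  chi_2 (sign: r->1, s->-1)  1             1                    -1                         
  chi_3 (2d, j=1)            2             -1                   0                          

Spot check: chi_3 (2d, j=1) on {s, sr, ..., sr^2} = 0.

Argument: D_3 has order 2*3 = 6 with 3 conjugacy classes, hence 3 irreducibles. Sum of squared dims 1 + 1 + 4 = 6 = |G|. Linear characters come from the abelianisation; the 2-dimensional irreps have character r^k -> 2*cos(2*pi*j*k/3), reflections -> 0.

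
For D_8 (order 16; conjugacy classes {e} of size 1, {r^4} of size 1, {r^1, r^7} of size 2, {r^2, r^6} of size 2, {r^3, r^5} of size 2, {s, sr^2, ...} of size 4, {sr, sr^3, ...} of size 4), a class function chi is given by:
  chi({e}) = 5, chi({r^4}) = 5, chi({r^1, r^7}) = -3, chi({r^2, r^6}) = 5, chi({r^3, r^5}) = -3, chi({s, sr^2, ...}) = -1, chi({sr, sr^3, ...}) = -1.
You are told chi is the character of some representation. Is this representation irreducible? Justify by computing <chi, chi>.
Not irreducible (reducible): <chi, chi> = 9 > 1.

Derivation: <chi, chi> = (1/|G|) sum_C |C| * |chi(C)|^2 = (1/16)[1*|5|^2 + 1*|5|^2 + 2*|-3|^2 + 2*|5|^2 + 2*|-3|^2 + 4*|-1|^2 + 4*|-1|^2]
  = (1/16)[(25) + (25) + (18) + (50) + (18) + (4) + (4)] = 144/16 = 9.
A character is irreducible iff <chi, chi> = 1, so this representation is reducible.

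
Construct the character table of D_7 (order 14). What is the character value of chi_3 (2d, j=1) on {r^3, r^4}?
Conjugacy classes: {e} of size 1, {r^1, r^6} of size 2, {r^2, r^5} of size 2, {r^3, r^4} of size 2, {s, sr, ..., sr^6} of size 7.
Character table:
  irrep \ class              {e} (size 1)  {r^1, r^6} (size 2)  {r^2, r^5} (size 2)  {r^3, r^4} (size 2)  {s, sr, ..., sr^6} (size 7)
  chi_1 (triv)               1             1                    1                    1                    1                          
  chi_2 (sign: r->1, s->-1)  1             1                    1                    1                    -1                         
  chi_3 (2d, j=1)            2             2*cos(2*pi/7)        -2*cos(3*pi/7)       -2*cos(pi/7)         0                          
  chi_4 (2d, j=2)            2             -2*cos(3*pi/7)       -2*cos(pi/7)         2*cos(2*pi/7)        0                          
  chi_5 (2d, j=3)            2             -2*cos(pi/7)         2*cos(2*pi/7)        -2*cos(3*pi/7)       0                          

Spot check: chi_3 (2d, j=1) on {r^3, r^4} = -2*cos(pi/7).

Justification: D_7 has order 2*7 = 14 with 5 conjugacy classes, hence 5 irreducibles. Sum of squared dims 1 + 1 + 4 + 4 + 4 = 14 = |G|. Linear characters come from the abelianisation; the 2-dimensional irreps have character r^k -> 2*cos(2*pi*j*k/7), reflections -> 0.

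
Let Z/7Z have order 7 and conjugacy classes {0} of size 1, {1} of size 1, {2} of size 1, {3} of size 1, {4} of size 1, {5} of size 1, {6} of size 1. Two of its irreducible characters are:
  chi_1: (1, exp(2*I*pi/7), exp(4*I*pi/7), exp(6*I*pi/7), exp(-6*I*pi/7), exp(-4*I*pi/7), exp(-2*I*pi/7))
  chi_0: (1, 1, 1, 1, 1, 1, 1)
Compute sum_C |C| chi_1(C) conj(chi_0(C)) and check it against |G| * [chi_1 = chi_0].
Sum = 0; so <chi_1, chi_0> = 0 (distinct irreducibles are orthogonal).

Compute term by term over conjugacy classes (|C| * chi_1(C) * conj(chi_0(C))):
  1*(1)*conj(1) + 1*(exp(2*I*pi/7))*conj(1) + 1*(exp(4*I*pi/7))*conj(1) + 1*(exp(6*I*pi/7))*conj(1) + 1*(exp(-6*I*pi/7))*conj(1) + 1*(exp(-4*I*pi/7))*conj(1) + 1*(exp(-2*I*pi/7))*conj(1)
  = (1) + (exp(2*I*pi/7)) + (exp(4*I*pi/7)) + (exp(6*I*pi/7)) + (exp(-6*I*pi/7)) + (exp(-4*I*pi/7)) + (exp(-2*I*pi/7))
  = 0.
(Exp terms are combined using exp(i*s)*conj(exp(i*t)) = exp(i*(s-t)), and sums of them are collapsed using the identity that for every m > 1 the m distinct m-th roots of unity sum to 0, e.g. 1 + exp(2*I*pi/3) + exp(-2*I*pi/3) = 0.)
Dividing by |G| = 7 gives 0/7 = 0, matching the row-orthogonality relation <chi_1, chi_0> = [chi_1 = chi_0].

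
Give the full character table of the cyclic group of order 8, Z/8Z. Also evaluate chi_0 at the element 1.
Character table of Z/8Z (irreps indexed chi_0,...,chi_7 with chi_k(m) = zeta_8^(k*m), zeta_8 = exp(2*pi*i/8)):
  irrep \ class  {0} (size 1)  {1} (size 1)    {2} (size 1)  {3} (size 1)    {4} (size 1)  {5} (size 1)    {6} (size 1)  {7} (size 1)  
  chi_0          1             1               1             1               1             1               1             1             
  chi_1          1             exp(I*pi/4)     I             exp(3*I*pi/4)   -1            exp(-3*I*pi/4)  -I            exp(-I*pi/4)  
  chi_2          1             I               -1            -I              1             I               -1            -I            
  chi_3          1             exp(3*I*pi/4)   -I            exp(I*pi/4)     -1            exp(-I*pi/4)    I             exp(-3*I*pi/4)
  chi_4          1             -1              1             -1              1             -1              1             -1            
  chi_5          1             exp(-3*I*pi/4)  I             exp(-I*pi/4)    -1            exp(I*pi/4)     -I            exp(3*I*pi/4) 
  chi_6          1             -I              -1            I               1             -I              -1            I             
  chi_7          1             exp(-I*pi/4)    -I            exp(-3*I*pi/4)  -1            exp(3*I*pi/4)   I             exp(I*pi/4)   

Spot check: chi_0(1) = zeta_8^(0*1) = zeta_8^0 = 1.

Justification: Z/8Z is abelian, so all 8 irreducible complex representations are 1-dimensional. They are given by chi_k(m) = zeta_8^(k*m) for k = 0,...,7. Row orthogonality: sum_m chi_k(m) conj(chi_l(m)) = 8 * [k = l].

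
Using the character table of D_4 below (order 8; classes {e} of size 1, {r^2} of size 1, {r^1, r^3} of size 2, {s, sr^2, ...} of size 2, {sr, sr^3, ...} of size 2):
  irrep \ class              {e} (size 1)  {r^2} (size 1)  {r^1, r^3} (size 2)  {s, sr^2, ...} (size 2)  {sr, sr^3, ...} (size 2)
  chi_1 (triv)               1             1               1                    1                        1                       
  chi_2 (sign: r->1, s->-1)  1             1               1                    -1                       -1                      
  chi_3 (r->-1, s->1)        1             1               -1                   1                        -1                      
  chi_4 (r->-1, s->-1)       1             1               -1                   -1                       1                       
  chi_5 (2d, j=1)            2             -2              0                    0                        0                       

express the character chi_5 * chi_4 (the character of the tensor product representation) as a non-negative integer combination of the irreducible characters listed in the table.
chi_5 tensor chi_4 = chi_5 (all other irreducibles have multiplicity 0).

Working: The character of a tensor product is the pointwise product (chi_5 * chi_4)(C) = chi_5(C) * chi_4(C):
  {e}: (2)*(1), {r^2}: (-2)*(1), {r^1, r^3}: (0)*(-1), {s, sr^2, ...}: (0)*(-1), {sr, sr^3, ...}: (0)*(1)
so (chi_5 * chi_4) takes values
  {e} -> 2, {r^2} -> -2, {r^1, r^3} -> 0, {s, sr^2, ...} -> 0, {sr, sr^3, ...} -> 0.
Now take the inner product of this character with each irreducible chi from the table, <chi_5*chi_4, chi> = (1/8) sum_C |C| (chi_5*chi_4)(C) conj(chi(C)):
  <chi_5*chi_4, chi_1> = (1/8)[1*(2)*conj(1) + 1*(-2)*conj(1) + 2*(0)*conj(1) + 2*(0)*conj(1) + 2*(0)*conj(1)]
      = (1/8)[(2) + (-2) + (0) + (0) + (0)] = 0/8 = 0
  <chi_5*chi_4, chi_2> = (1/8)[1*(2)*conj(1) + 1*(-2)*conj(1) + 2*(0)*conj(1) + 2*(0)*conj(-1) + 2*(0)*conj(-1)]
      = (1/8)[(2) + (-2) + (0) + (0) + (0)] = 0/8 = 0
  <chi_5*chi_4, chi_3> = (1/8)[1*(2)*conj(1) + 1*(-2)*conj(1) + 2*(0)*conj(-1) + 2*(0)*conj(1) + 2*(0)*conj(-1)]
      = (1/8)[(2) + (-2) + (0) + (0) + (0)] = 0/8 = 0
  <chi_5*chi_4, chi_4> = (1/8)[1*(2)*conj(1) + 1*(-2)*conj(1) + 2*(0)*conj(-1) + 2*(0)*conj(-1) + 2*(0)*conj(1)]
      = (1/8)[(2) + (-2) + (0) + (0) + (0)] = 0/8 = 0
  <chi_5*chi_4, chi_5> = (1/8)[1*(2)*conj(2) + 1*(-2)*conj(-2) + 2*(0)*conj(0) + 2*(0)*conj(0) + 2*(0)*conj(0)]
      = (1/8)[(4) + (4) + (0) + (0) + (0)] = 8/8 = 1
Hence the multiplicities are chi_5: 1. Dimension check: dim(chi_5)*dim(chi_4) = 2*1 = 2 and sum (mult * dim) = 1*2 = 2.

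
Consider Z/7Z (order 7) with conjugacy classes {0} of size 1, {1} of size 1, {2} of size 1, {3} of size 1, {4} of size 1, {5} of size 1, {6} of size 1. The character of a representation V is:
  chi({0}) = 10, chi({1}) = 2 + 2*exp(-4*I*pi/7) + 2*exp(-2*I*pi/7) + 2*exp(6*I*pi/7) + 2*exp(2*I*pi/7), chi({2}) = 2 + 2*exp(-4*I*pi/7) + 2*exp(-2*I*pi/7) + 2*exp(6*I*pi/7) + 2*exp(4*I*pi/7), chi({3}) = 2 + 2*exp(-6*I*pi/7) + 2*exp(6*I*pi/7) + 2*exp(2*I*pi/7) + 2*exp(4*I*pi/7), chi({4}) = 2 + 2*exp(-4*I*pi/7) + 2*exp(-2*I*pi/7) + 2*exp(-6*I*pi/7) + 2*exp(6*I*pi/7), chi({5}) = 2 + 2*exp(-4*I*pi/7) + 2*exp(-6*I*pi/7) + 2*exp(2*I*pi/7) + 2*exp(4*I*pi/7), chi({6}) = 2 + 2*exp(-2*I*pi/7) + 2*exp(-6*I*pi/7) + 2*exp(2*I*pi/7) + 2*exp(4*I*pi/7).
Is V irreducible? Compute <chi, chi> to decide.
Not irreducible (reducible): <chi, chi> = 20 > 1.

Justification: <chi, chi> = (1/|G|) sum_C |C| * |chi(C)|^2 = (1/7)[1*|10|^2 + 1*|2 + 2*exp(-4*I*pi/7) + 2*exp(-2*I*pi/7) + 2*exp(6*I*pi/7) + 2*exp(2*I*pi/7)|^2 + 1*|2 + 2*exp(-4*I*pi/7) + 2*exp(-2*I*pi/7) + 2*exp(6*I*pi/7) + 2*exp(4*I*pi/7)|^2 + 1*|2 + 2*exp(-6*I*pi/7) + 2*exp(6*I*pi/7) + 2*exp(2*I*pi/7) + 2*exp(4*I*pi/7)|^2 + 1*|2 + 2*exp(-4*I*pi/7) + 2*exp(-2*I*pi/7) + 2*exp(-6*I*pi/7) + 2*exp(6*I*pi/7)|^2 + 1*|2 + 2*exp(-4*I*pi/7) + 2*exp(-6*I*pi/7) + 2*exp(2*I*pi/7) + 2*exp(4*I*pi/7)|^2 + 1*|2 + 2*exp(-2*I*pi/7) + 2*exp(-6*I*pi/7) + 2*exp(2*I*pi/7) + 2*exp(4*I*pi/7)|^2]
  = (1/7)[(100) + (20 + 16*exp(-4*I*pi/7) + 12*exp(-2*I*pi/7) + 12*exp(-6*I*pi/7) + 12*exp(6*I*pi/7) + 12*exp(2*I*pi/7) + 16*exp(4*I*pi/7)) + (20 + 12*exp(-4*I*pi/7) + 12*exp(-2*I*pi/7) + 16*exp(-6*I*pi/7) + 16*exp(6*I*pi/7) + 12*exp(2*I*pi/7) + 12*exp(4*I*pi/7)) + (20 + 16*exp(-2*I*pi/7) + 12*exp(-4*I*pi/7) + 12*exp(-6*I*pi/7) + 12*exp(6*I*pi/7) + 12*exp(4*I*pi/7) + 16*exp(2*I*pi/7)) + (20 + 16*exp(-2*I*pi/7) + 12*exp(-4*I*pi/7) + 12*exp(-6*I*pi/7) + 12*exp(6*I*pi/7) + 12*exp(4*I*pi/7) + 16*exp(2*I*pi/7)) + (20 + 12*exp(-4*I*pi/7) + 12*exp(-2*I*pi/7) + 16*exp(-6*I*pi/7) + 16*exp(6*I*pi/7) + 12*exp(2*I*pi/7) + 12*exp(4*I*pi/7)) + (20 + 16*exp(-4*I*pi/7) + 12*exp(-2*I*pi/7) + 12*exp(-6*I*pi/7) + 12*exp(6*I*pi/7) + 12*exp(2*I*pi/7) + 16*exp(4*I*pi/7))] = 140/7 = 20.
(Exp terms are combined using exp(i*s)*conj(exp(i*t)) = exp(i*(s-t)), and sums of them are collapsed using the identity that for every m > 1 the m distinct m-th roots of unity sum to 0, e.g. 1 + exp(2*I*pi/3) + exp(-2*I*pi/3) = 0.)
A character is irreducible iff <chi, chi> = 1, so this representation is reducible.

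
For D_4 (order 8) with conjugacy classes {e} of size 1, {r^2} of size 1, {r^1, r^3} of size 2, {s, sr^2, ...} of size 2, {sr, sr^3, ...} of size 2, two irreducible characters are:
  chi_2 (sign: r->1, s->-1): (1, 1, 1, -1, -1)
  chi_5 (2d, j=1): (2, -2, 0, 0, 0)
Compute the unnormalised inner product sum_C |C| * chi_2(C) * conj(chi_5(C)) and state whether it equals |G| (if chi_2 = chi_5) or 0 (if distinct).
Sum = 0; so <chi_2, chi_5> = 0 (distinct irreducibles are orthogonal).

Explanation: Compute term by term over conjugacy classes (|C| * chi_2(C) * conj(chi_5(C))):
  1*(1)*conj(2) + 1*(1)*conj(-2) + 2*(1)*conj(0) + 2*(-1)*conj(0) + 2*(-1)*conj(0)
  = (2) + (-2) + (0) + (0) + (0)
  = 0.
Dividing by |G| = 8 gives 0/8 = 0, matching the row-orthogonality relation <chi_2, chi_5> = [chi_2 = chi_5].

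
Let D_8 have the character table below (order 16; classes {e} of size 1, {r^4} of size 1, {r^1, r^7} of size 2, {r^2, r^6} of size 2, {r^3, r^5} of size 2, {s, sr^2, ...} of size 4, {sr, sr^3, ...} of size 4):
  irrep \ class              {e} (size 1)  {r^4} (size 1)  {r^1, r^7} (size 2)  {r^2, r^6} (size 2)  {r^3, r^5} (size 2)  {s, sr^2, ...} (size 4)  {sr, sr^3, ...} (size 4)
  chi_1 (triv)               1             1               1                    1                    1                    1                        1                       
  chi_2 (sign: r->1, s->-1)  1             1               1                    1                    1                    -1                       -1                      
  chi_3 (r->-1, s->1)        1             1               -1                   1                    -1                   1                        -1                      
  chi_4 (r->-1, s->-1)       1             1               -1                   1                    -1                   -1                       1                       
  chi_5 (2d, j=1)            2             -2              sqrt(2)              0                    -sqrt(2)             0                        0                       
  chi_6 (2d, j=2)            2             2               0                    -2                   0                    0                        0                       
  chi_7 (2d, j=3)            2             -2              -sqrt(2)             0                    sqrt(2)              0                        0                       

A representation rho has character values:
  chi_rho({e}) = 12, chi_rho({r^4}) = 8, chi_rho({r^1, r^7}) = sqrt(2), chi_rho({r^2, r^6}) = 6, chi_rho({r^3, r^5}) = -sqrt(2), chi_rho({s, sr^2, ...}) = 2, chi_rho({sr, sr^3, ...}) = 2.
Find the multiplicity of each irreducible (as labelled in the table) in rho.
Multiplicities: chi_1: 3, chi_2: 1, chi_3: 2, chi_4: 2, chi_5: 1, chi_6: 1, chi_7: 0.

Proof sketch: Use <chi_rho, chi> = (1/|G|) sum_C |C| * chi_rho(C) * conj(chi(C)) with |G| = 16 for each irreducible chi in the table:
  <chi_rho, chi_1> = (1/16)[1*(12)*conj(1) + 1*(8)*conj(1) + 2*(sqrt(2))*conj(1) + 2*(6)*conj(1) + 2*(-sqrt(2))*conj(1) + 4*(2)*conj(1) + 4*(2)*conj(1)]
      = (1/16)[(12) + (8) + (2*sqrt(2)) + (12) + (-2*sqrt(2)) + (8) + (8)] = 48/16 = 3
  <chi_rho, chi_2> = (1/16)[1*(12)*conj(1) + 1*(8)*conj(1) + 2*(sqrt(2))*conj(1) + 2*(6)*conj(1) + 2*(-sqrt(2))*conj(1) + 4*(2)*conj(-1) + 4*(2)*conj(-1)]
      = (1/16)[(12) + (8) + (2*sqrt(2)) + (12) + (-2*sqrt(2)) + (-8) + (-8)] = 16/16 = 1
  <chi_rho, chi_3> = (1/16)[1*(12)*conj(1) + 1*(8)*conj(1) + 2*(sqrt(2))*conj(-1) + 2*(6)*conj(1) + 2*(-sqrt(2))*conj(-1) + 4*(2)*conj(1) + 4*(2)*conj(-1)]
      = (1/16)[(12) + (8) + (-2*sqrt(2)) + (12) + (2*sqrt(2)) + (8) + (-8)] = 32/16 = 2
  <chi_rho, chi_4> = (1/16)[1*(12)*conj(1) + 1*(8)*conj(1) + 2*(sqrt(2))*conj(-1) + 2*(6)*conj(1) + 2*(-sqrt(2))*conj(-1) + 4*(2)*conj(-1) + 4*(2)*conj(1)]
      = (1/16)[(12) + (8) + (-2*sqrt(2)) + (12) + (2*sqrt(2)) + (-8) + (8)] = 32/16 = 2
  <chi_rho, chi_5> = (1/16)[1*(12)*conj(2) + 1*(8)*conj(-2) + 2*(sqrt(2))*conj(sqrt(2)) + 2*(6)*conj(0) + 2*(-sqrt(2))*conj(-sqrt(2)) + 4*(2)*conj(0) + 4*(2)*conj(0)]
      = (1/16)[(24) + (-16) + (4) + (0) + (4) + (0) + (0)] = 16/16 = 1
  <chi_rho, chi_6> = (1/16)[1*(12)*conj(2) + 1*(8)*conj(2) + 2*(sqrt(2))*conj(0) + 2*(6)*conj(-2) + 2*(-sqrt(2))*conj(0) + 4*(2)*conj(0) + 4*(2)*conj(0)]
      = (1/16)[(24) + (16) + (0) + (-24) + (0) + (0) + (0)] = 16/16 = 1
  <chi_rho, chi_7> = (1/16)[1*(12)*conj(2) + 1*(8)*conj(-2) + 2*(sqrt(2))*conj(-sqrt(2)) + 2*(6)*conj(0) + 2*(-sqrt(2))*conj(sqrt(2)) + 4*(2)*conj(0) + 4*(2)*conj(0)]
      = (1/16)[(24) + (-16) + (-4) + (0) + (-4) + (0) + (0)] = 0/16 = 0
Dimension check: dim(rho) = sum (mult * dim) = 3*1 + 1*1 + 2*1 + 2*1 + 1*2 + 1*2 + 0*2 = 12 = chi_rho(e) = 12.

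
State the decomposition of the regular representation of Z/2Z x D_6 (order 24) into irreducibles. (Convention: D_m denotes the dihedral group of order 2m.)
Each irreducible V_i of dimension d_i appears with multiplicity d_i, i.e. rho_reg = (direct sum over all irreducibles V_i) d_i V_i. The irreducible dimensions for Z/2Z x D_6 are 1, 1, 1, 1, 1, 1, 1, 1, 2, 2, 2, 2: 8 irreducibles of dimension 1, each with multiplicity 1; 4 irreducibles of dimension 2, each with multiplicity 2. Total dimension 8*1*1 + 4*2*2 = 24 = |G|.

Details: General theorem: in the regular representation of a finite group G, each irreducible appears with multiplicity equal to its dimension. Check: dim(rho_reg) = sum d_i^2 = 1 + 1 + 1 + 1 + 1 + 1 + 1 + 1 + 4 + 4 + 4 + 4 = 24 = |G|.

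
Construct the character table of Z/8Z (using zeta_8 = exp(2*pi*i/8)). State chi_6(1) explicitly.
Character table of Z/8Z (irreps indexed chi_0,...,chi_7 with chi_k(m) = zeta_8^(k*m), zeta_8 = exp(2*pi*i/8)):
  irrep \ class  {0} (size 1)  {1} (size 1)    {2} (size 1)  {3} (size 1)    {4} (size 1)  {5} (size 1)    {6} (size 1)  {7} (size 1)  
  chi_0          1             1               1             1               1             1               1             1             
  chi_1          1             exp(I*pi/4)     I             exp(3*I*pi/4)   -1            exp(-3*I*pi/4)  -I            exp(-I*pi/4)  
  chi_2          1             I               -1            -I              1             I               -1            -I            
  chi_3          1             exp(3*I*pi/4)   -I            exp(I*pi/4)     -1            exp(-I*pi/4)    I             exp(-3*I*pi/4)
  chi_4          1             -1              1             -1              1             -1              1             -1            
  chi_5          1             exp(-3*I*pi/4)  I             exp(-I*pi/4)    -1            exp(I*pi/4)     -I            exp(3*I*pi/4) 
  chi_6          1             -I              -1            I               1             -I              -1            I             
  chi_7          1             exp(-I*pi/4)    -I            exp(-3*I*pi/4)  -1            exp(3*I*pi/4)   I             exp(I*pi/4)   

Spot check: chi_6(1) = zeta_8^(6*1) = zeta_8^6 = -I.

Argument: Z/8Z is abelian, so all 8 irreducible complex representations are 1-dimensional. They are given by chi_k(m) = zeta_8^(k*m) for k = 0,...,7. Row orthogonality: sum_m chi_k(m) conj(chi_l(m)) = 8 * [k = l].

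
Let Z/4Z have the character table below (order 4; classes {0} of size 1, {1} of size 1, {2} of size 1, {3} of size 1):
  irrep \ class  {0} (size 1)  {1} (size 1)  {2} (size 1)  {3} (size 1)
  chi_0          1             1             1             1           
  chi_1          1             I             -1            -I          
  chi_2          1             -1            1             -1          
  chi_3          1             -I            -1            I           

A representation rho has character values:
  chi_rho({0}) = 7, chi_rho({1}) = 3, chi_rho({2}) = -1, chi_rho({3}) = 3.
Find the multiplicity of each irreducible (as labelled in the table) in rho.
Multiplicities: chi_0: 3, chi_1: 2, chi_2: 0, chi_3: 2.

Details: Use <chi_rho, chi> = (1/|G|) sum_C |C| * chi_rho(C) * conj(chi(C)) with |G| = 4 for each irreducible chi in the table:
  <chi_rho, chi_0> = (1/4)[1*(7)*conj(1) + 1*(3)*conj(1) + 1*(-1)*conj(1) + 1*(3)*conj(1)]
      = (1/4)[(7) + (3) + (-1) + (3)] = 12/4 = 3
  <chi_rho, chi_1> = (1/4)[1*(7)*conj(1) + 1*(3)*conj(I) + 1*(-1)*conj(-1) + 1*(3)*conj(-I)]
      = (1/4)[(7) + (-3*I) + (1) + (3*I)] = 8/4 = 2
  <chi_rho, chi_2> = (1/4)[1*(7)*conj(1) + 1*(3)*conj(-1) + 1*(-1)*conj(1) + 1*(3)*conj(-1)]
      = (1/4)[(7) + (-3) + (-1) + (-3)] = 0/4 = 0
  <chi_rho, chi_3> = (1/4)[1*(7)*conj(1) + 1*(3)*conj(-I) + 1*(-1)*conj(-1) + 1*(3)*conj(I)]
      = (1/4)[(7) + (3*I) + (1) + (-3*I)] = 8/4 = 2
(Exp terms are combined using exp(i*s)*conj(exp(i*t)) = exp(i*(s-t)), and sums of them are collapsed using the identity that for every m > 1 the m distinct m-th roots of unity sum to 0, e.g. 1 + exp(2*I*pi/3) + exp(-2*I*pi/3) = 0.)
Dimension check: dim(rho) = sum (mult * dim) = 3*1 + 2*1 + 0*1 + 2*1 = 7 = chi_rho(e) = 7.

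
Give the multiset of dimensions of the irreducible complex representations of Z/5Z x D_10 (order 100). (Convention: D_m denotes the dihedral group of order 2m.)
Dimensions: 1, 1, 1, 1, 1, 1, 1, 1, 1, 1, 1, 1, 1, 1, 1, 1, 1, 1, 1, 1, 2, 2, 2, 2, 2, 2, 2, 2, 2, 2, 2, 2, 2, 2, 2, 2, 2, 2, 2, 2

Solution. There are 40 irreducibles (= number of conjugacy classes). Their dimensions d_i satisfy sum d_i^2 = |G| = 100: 1 + 1 + 1 + 1 + 1 + 1 + 1 + 1 + 1 + 1 + 1 + 1 + 1 + 1 + 1 + 1 + 1 + 1 + 1 + 1 + 4 + 4 + 4 + 4 + 4 + 4 + 4 + 4 + 4 + 4 + 4 + 4 + 4 + 4 + 4 + 4 + 4 + 4 + 4 + 4 = 100. (For the product with Z/5Z: each of the 5 1-dim characters of Z/5Z tensors with each irrep of D_10, giving 5 copies of each D_10-dimension.)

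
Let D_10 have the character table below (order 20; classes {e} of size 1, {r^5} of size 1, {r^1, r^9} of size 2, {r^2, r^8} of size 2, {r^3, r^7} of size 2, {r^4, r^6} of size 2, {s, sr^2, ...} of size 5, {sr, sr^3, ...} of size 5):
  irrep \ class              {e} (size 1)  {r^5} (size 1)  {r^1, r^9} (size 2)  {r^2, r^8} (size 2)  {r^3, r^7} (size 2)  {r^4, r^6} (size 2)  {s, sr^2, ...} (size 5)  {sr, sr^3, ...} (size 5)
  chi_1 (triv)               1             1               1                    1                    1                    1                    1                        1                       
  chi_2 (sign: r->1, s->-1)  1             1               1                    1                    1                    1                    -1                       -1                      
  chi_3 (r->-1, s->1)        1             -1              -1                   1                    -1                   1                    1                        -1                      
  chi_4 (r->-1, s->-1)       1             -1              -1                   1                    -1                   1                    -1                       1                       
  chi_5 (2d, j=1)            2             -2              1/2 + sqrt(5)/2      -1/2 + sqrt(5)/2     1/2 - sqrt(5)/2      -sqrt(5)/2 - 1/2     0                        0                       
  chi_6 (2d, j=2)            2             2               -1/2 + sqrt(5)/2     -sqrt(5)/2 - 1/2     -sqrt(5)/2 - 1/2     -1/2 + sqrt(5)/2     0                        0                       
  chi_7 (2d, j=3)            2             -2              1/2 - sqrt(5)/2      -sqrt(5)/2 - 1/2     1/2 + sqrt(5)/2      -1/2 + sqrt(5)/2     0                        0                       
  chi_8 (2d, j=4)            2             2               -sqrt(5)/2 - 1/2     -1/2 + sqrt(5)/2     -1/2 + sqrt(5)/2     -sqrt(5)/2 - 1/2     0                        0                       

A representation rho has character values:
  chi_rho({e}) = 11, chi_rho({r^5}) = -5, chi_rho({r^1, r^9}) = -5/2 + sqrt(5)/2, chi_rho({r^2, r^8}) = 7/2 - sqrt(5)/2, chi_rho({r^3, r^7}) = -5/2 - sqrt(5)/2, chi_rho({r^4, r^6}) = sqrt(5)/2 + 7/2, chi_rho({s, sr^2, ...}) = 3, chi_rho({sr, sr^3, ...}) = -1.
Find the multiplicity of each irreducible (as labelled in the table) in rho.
Multiplicities: chi_1: 1, chi_2: 0, chi_3: 3, chi_4: 1, chi_5: 1, chi_6: 1, chi_7: 1, chi_8: 0.

Details: Use <chi_rho, chi> = (1/|G|) sum_C |C| * chi_rho(C) * conj(chi(C)) with |G| = 20 for each irreducible chi in the table:
  <chi_rho, chi_1> = (1/20)[1*(11)*conj(1) + 1*(-5)*conj(1) + 2*(-5/2 + sqrt(5)/2)*conj(1) + 2*(7/2 - sqrt(5)/2)*conj(1) + 2*(-5/2 - sqrt(5)/2)*conj(1) + 2*(sqrt(5)/2 + 7/2)*conj(1) + 5*(3)*conj(1) + 5*(-1)*conj(1)]
      = (1/20)[(11) + (-5) + (-5 + sqrt(5)) + (7 - sqrt(5)) + (-5 - sqrt(5)) + (sqrt(5) + 7) + (15) + (-5)] = 20/20 = 1
  <chi_rho, chi_2> = (1/20)[1*(11)*conj(1) + 1*(-5)*conj(1) + 2*(-5/2 + sqrt(5)/2)*conj(1) + 2*(7/2 - sqrt(5)/2)*conj(1) + 2*(-5/2 - sqrt(5)/2)*conj(1) + 2*(sqrt(5)/2 + 7/2)*conj(1) + 5*(3)*conj(-1) + 5*(-1)*conj(-1)]
      = (1/20)[(11) + (-5) + (-5 + sqrt(5)) + (7 - sqrt(5)) + (-5 - sqrt(5)) + (sqrt(5) + 7) + (-15) + (5)] = 0/20 = 0
  <chi_rho, chi_3> = (1/20)[1*(11)*conj(1) + 1*(-5)*conj(-1) + 2*(-5/2 + sqrt(5)/2)*conj(-1) + 2*(7/2 - sqrt(5)/2)*conj(1) + 2*(-5/2 - sqrt(5)/2)*conj(-1) + 2*(sqrt(5)/2 + 7/2)*conj(1) + 5*(3)*conj(1) + 5*(-1)*conj(-1)]
      = (1/20)[(11) + (5) + (5 - sqrt(5)) + (7 - sqrt(5)) + (sqrt(5) + 5) + (sqrt(5) + 7) + (15) + (5)] = 60/20 = 3
  <chi_rho, chi_4> = (1/20)[1*(11)*conj(1) + 1*(-5)*conj(-1) + 2*(-5/2 + sqrt(5)/2)*conj(-1) + 2*(7/2 - sqrt(5)/2)*conj(1) + 2*(-5/2 - sqrt(5)/2)*conj(-1) + 2*(sqrt(5)/2 + 7/2)*conj(1) + 5*(3)*conj(-1) + 5*(-1)*conj(1)]
      = (1/20)[(11) + (5) + (5 - sqrt(5)) + (7 - sqrt(5)) + (sqrt(5) + 5) + (sqrt(5) + 7) + (-15) + (-5)] = 20/20 = 1
  <chi_rho, chi_5> = (1/20)[1*(11)*conj(2) + 1*(-5)*conj(-2) + 2*(-5/2 + sqrt(5)/2)*conj(1/2 + sqrt(5)/2) + 2*(7/2 - sqrt(5)/2)*conj(-1/2 + sqrt(5)/2) + 2*(-5/2 - sqrt(5)/2)*conj(1/2 - sqrt(5)/2) + 2*(sqrt(5)/2 + 7/2)*conj(-sqrt(5)/2 - 1/2) + 5*(3)*conj(0) + 5*(-1)*conj(0)]
      = (1/20)[(22) + (10) + (-2*sqrt(5)) + (-6 + 4*sqrt(5)) + (2*sqrt(5)) + (-4*sqrt(5) - 6) + (0) + (0)] = 20/20 = 1
  <chi_rho, chi_6> = (1/20)[1*(11)*conj(2) + 1*(-5)*conj(2) + 2*(-5/2 + sqrt(5)/2)*conj(-1/2 + sqrt(5)/2) + 2*(7/2 - sqrt(5)/2)*conj(-sqrt(5)/2 - 1/2) + 2*(-5/2 - sqrt(5)/2)*conj(-sqrt(5)/2 - 1/2) + 2*(sqrt(5)/2 + 7/2)*conj(-1/2 + sqrt(5)/2) + 5*(3)*conj(0) + 5*(-1)*conj(0)]
      = (1/20)[(22) + (-10) + (5 - 3*sqrt(5)) + (-3*sqrt(5) - 1) + (5 + 3*sqrt(5)) + (-1 + 3*sqrt(5)) + (0) + (0)] = 20/20 = 1
  <chi_rho, chi_7> = (1/20)[1*(11)*conj(2) + 1*(-5)*conj(-2) + 2*(-5/2 + sqrt(5)/2)*conj(1/2 - sqrt(5)/2) + 2*(7/2 - sqrt(5)/2)*conj(-sqrt(5)/2 - 1/2) + 2*(-5/2 - sqrt(5)/2)*conj(1/2 + sqrt(5)/2) + 2*(sqrt(5)/2 + 7/2)*conj(-1/2 + sqrt(5)/2) + 5*(3)*conj(0) + 5*(-1)*conj(0)]
      = (1/20)[(22) + (10) + (-5 + 3*sqrt(5)) + (-3*sqrt(5) - 1) + (-3*sqrt(5) - 5) + (-1 + 3*sqrt(5)) + (0) + (0)] = 20/20 = 1
  <chi_rho, chi_8> = (1/20)[1*(11)*conj(2) + 1*(-5)*conj(2) + 2*(-5/2 + sqrt(5)/2)*conj(-sqrt(5)/2 - 1/2) + 2*(7/2 - sqrt(5)/2)*conj(-1/2 + sqrt(5)/2) + 2*(-5/2 - sqrt(5)/2)*conj(-1/2 + sqrt(5)/2) + 2*(sqrt(5)/2 + 7/2)*conj(-sqrt(5)/2 - 1/2) + 5*(3)*conj(0) + 5*(-1)*conj(0)]
      = (1/20)[(22) + (-10) + (2*sqrt(5)) + (-6 + 4*sqrt(5)) + (-2*sqrt(5)) + (-4*sqrt(5) - 6) + (0) + (0)] = 0/20 = 0
Dimension check: dim(rho) = sum (mult * dim) = 1*1 + 0*1 + 3*1 + 1*1 + 1*2 + 1*2 + 1*2 + 0*2 = 11 = chi_rho(e) = 11.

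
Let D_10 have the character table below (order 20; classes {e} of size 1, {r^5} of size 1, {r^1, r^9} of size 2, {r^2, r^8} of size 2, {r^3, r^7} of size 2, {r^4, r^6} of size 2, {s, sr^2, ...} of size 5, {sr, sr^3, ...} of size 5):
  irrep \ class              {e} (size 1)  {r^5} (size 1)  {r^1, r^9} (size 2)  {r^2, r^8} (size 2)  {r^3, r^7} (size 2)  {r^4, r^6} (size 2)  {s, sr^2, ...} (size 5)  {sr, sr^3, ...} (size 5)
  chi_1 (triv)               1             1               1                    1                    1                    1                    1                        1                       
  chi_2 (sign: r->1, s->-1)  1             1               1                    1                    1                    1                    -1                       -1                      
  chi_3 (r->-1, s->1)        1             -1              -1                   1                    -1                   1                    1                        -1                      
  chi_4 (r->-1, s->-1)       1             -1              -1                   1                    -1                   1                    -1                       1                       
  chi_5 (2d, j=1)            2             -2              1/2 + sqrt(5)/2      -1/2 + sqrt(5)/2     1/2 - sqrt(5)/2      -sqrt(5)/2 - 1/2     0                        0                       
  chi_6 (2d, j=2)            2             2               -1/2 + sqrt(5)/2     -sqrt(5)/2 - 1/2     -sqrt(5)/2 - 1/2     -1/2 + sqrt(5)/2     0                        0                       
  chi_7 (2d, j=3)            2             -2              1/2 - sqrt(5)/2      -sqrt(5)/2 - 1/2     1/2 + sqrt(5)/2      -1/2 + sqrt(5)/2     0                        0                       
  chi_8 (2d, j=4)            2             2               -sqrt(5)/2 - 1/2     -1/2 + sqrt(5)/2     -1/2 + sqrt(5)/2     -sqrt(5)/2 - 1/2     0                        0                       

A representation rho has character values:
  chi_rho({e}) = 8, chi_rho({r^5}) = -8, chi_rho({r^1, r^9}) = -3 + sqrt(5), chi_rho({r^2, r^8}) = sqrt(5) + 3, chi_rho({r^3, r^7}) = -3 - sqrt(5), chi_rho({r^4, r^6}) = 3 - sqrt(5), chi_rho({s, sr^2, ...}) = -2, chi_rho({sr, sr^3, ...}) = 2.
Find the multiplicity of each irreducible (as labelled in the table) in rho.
Multiplicities: chi_1: 0, chi_2: 0, chi_3: 1, chi_4: 3, chi_5: 2, chi_6: 0, chi_7: 0, chi_8: 0.

Use <chi_rho, chi> = (1/|G|) sum_C |C| * chi_rho(C) * conj(chi(C)) with |G| = 20 for each irreducible chi in the table:
  <chi_rho, chi_1> = (1/20)[1*(8)*conj(1) + 1*(-8)*conj(1) + 2*(-3 + sqrt(5))*conj(1) + 2*(sqrt(5) + 3)*conj(1) + 2*(-3 - sqrt(5))*conj(1) + 2*(3 - sqrt(5))*conj(1) + 5*(-2)*conj(1) + 5*(2)*conj(1)]
      = (1/20)[(8) + (-8) + (-6 + 2*sqrt(5)) + (2*sqrt(5) + 6) + (-6 - 2*sqrt(5)) + (6 - 2*sqrt(5)) + (-10) + (10)] = 0/20 = 0
  <chi_rho, chi_2> = (1/20)[1*(8)*conj(1) + 1*(-8)*conj(1) + 2*(-3 + sqrt(5))*conj(1) + 2*(sqrt(5) + 3)*conj(1) + 2*(-3 - sqrt(5))*conj(1) + 2*(3 - sqrt(5))*conj(1) + 5*(-2)*conj(-1) + 5*(2)*conj(-1)]
      = (1/20)[(8) + (-8) + (-6 + 2*sqrt(5)) + (2*sqrt(5) + 6) + (-6 - 2*sqrt(5)) + (6 - 2*sqrt(5)) + (10) + (-10)] = 0/20 = 0
  <chi_rho, chi_3> = (1/20)[1*(8)*conj(1) + 1*(-8)*conj(-1) + 2*(-3 + sqrt(5))*conj(-1) + 2*(sqrt(5) + 3)*conj(1) + 2*(-3 - sqrt(5))*conj(-1) + 2*(3 - sqrt(5))*conj(1) + 5*(-2)*conj(1) + 5*(2)*conj(-1)]
      = (1/20)[(8) + (8) + (6 - 2*sqrt(5)) + (2*sqrt(5) + 6) + (2*sqrt(5) + 6) + (6 - 2*sqrt(5)) + (-10) + (-10)] = 20/20 = 1
  <chi_rho, chi_4> = (1/20)[1*(8)*conj(1) + 1*(-8)*conj(-1) + 2*(-3 + sqrt(5))*conj(-1) + 2*(sqrt(5) + 3)*conj(1) + 2*(-3 - sqrt(5))*conj(-1) + 2*(3 - sqrt(5))*conj(1) + 5*(-2)*conj(-1) + 5*(2)*conj(1)]
      = (1/20)[(8) + (8) + (6 - 2*sqrt(5)) + (2*sqrt(5) + 6) + (2*sqrt(5) + 6) + (6 - 2*sqrt(5)) + (10) + (10)] = 60/20 = 3
  <chi_rho, chi_5> = (1/20)[1*(8)*conj(2) + 1*(-8)*conj(-2) + 2*(-3 + sqrt(5))*conj(1/2 + sqrt(5)/2) + 2*(sqrt(5) + 3)*conj(-1/2 + sqrt(5)/2) + 2*(-3 - sqrt(5))*conj(1/2 - sqrt(5)/2) + 2*(3 - sqrt(5))*conj(-sqrt(5)/2 - 1/2) + 5*(-2)*conj(0) + 5*(2)*conj(0)]
      = (1/20)[(16) + (16) + (2 - 2*sqrt(5)) + (2 + 2*sqrt(5)) + (2 + 2*sqrt(5)) + (2 - 2*sqrt(5)) + (0) + (0)] = 40/20 = 2
  <chi_rho, chi_6> = (1/20)[1*(8)*conj(2) + 1*(-8)*conj(2) + 2*(-3 + sqrt(5))*conj(-1/2 + sqrt(5)/2) + 2*(sqrt(5) + 3)*conj(-sqrt(5)/2 - 1/2) + 2*(-3 - sqrt(5))*conj(-sqrt(5)/2 - 1/2) + 2*(3 - sqrt(5))*conj(-1/2 + sqrt(5)/2) + 5*(-2)*conj(0) + 5*(2)*conj(0)]
      = (1/20)[(16) + (-16) + (8 - 4*sqrt(5)) + (-4*sqrt(5) - 8) + (8 + 4*sqrt(5)) + (-8 + 4*sqrt(5)) + (0) + (0)] = 0/20 = 0
  <chi_rho, chi_7> = (1/20)[1*(8)*conj(2) + 1*(-8)*conj(-2) + 2*(-3 + sqrt(5))*conj(1/2 - sqrt(5)/2) + 2*(sqrt(5) + 3)*conj(-sqrt(5)/2 - 1/2) + 2*(-3 - sqrt(5))*conj(1/2 + sqrt(5)/2) + 2*(3 - sqrt(5))*conj(-1/2 + sqrt(5)/2) + 5*(-2)*conj(0) + 5*(2)*conj(0)]
      = (1/20)[(16) + (16) + (-8 + 4*sqrt(5)) + (-4*sqrt(5) - 8) + (-4*sqrt(5) - 8) + (-8 + 4*sqrt(5)) + (0) + (0)] = 0/20 = 0
  <chi_rho, chi_8> = (1/20)[1*(8)*conj(2) + 1*(-8)*conj(2) + 2*(-3 + sqrt(5))*conj(-sqrt(5)/2 - 1/2) + 2*(sqrt(5) + 3)*conj(-1/2 + sqrt(5)/2) + 2*(-3 - sqrt(5))*conj(-1/2 + sqrt(5)/2) + 2*(3 - sqrt(5))*conj(-sqrt(5)/2 - 1/2) + 5*(-2)*conj(0) + 5*(2)*conj(0)]
      = (1/20)[(16) + (-16) + (-2 + 2*sqrt(5)) + (2 + 2*sqrt(5)) + (-2*sqrt(5) - 2) + (2 - 2*sqrt(5)) + (0) + (0)] = 0/20 = 0
Dimension check: dim(rho) = sum (mult * dim) = 0*1 + 0*1 + 1*1 + 3*1 + 2*2 + 0*2 + 0*2 + 0*2 = 8 = chi_rho(e) = 8.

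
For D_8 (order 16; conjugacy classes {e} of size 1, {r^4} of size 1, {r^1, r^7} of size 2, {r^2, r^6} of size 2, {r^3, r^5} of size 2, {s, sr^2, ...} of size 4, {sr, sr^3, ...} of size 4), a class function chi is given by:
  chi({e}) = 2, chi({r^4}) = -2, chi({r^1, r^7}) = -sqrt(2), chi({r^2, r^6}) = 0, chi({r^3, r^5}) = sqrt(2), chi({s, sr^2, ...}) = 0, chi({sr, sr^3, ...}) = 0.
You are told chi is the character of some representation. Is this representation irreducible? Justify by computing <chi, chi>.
Irreducible: <chi, chi> = 1.

Reasoning: <chi, chi> = (1/|G|) sum_C |C| * |chi(C)|^2 = (1/16)[1*|2|^2 + 1*|-2|^2 + 2*|-sqrt(2)|^2 + 2*|0|^2 + 2*|sqrt(2)|^2 + 4*|0|^2 + 4*|0|^2]
  = (1/16)[(4) + (4) + (4) + (0) + (4) + (0) + (0)] = 16/16 = 1.
A character is irreducible iff <chi, chi> = 1, so this representation is irreducible.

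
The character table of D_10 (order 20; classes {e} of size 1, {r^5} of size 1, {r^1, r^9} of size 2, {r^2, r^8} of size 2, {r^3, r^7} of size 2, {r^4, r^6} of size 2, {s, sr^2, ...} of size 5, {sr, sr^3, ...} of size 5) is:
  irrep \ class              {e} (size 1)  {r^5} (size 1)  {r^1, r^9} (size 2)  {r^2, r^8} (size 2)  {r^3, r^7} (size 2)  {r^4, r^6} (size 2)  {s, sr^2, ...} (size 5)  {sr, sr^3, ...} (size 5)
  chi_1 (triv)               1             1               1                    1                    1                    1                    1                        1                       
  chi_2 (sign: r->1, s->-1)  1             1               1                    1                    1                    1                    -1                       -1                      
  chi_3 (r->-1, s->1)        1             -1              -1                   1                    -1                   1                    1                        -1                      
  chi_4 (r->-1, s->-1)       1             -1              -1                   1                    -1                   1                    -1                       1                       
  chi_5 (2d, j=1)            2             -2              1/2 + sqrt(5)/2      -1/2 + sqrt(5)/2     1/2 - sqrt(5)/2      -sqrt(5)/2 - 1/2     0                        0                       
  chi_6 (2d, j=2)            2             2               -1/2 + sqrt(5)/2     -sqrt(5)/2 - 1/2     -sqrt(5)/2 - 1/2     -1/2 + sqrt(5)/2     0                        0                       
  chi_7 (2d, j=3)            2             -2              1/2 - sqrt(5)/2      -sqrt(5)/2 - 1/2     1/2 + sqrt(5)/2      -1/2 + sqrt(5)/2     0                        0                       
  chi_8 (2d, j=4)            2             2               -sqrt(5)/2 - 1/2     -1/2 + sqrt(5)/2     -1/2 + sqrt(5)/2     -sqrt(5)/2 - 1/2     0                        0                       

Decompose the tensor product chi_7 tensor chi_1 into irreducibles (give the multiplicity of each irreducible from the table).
chi_7 tensor chi_1 = chi_7 (all other irreducibles have multiplicity 0).

Argument: The character of a tensor product is the pointwise product (chi_7 * chi_1)(C) = chi_7(C) * chi_1(C):
  {e}: (2)*(1), {r^5}: (-2)*(1), {r^1, r^9}: (1/2 - sqrt(5)/2)*(1), {r^2, r^8}: (-sqrt(5)/2 - 1/2)*(1), {r^3, r^7}: (1/2 + sqrt(5)/2)*(1), {r^4, r^6}: (-1/2 + sqrt(5)/2)*(1), {s, sr^2, ...}: (0)*(1), {sr, sr^3, ...}: (0)*(1)
so (chi_7 * chi_1) takes values
  {e} -> 2, {r^5} -> -2, {r^1, r^9} -> 1/2 - sqrt(5)/2, {r^2, r^8} -> -sqrt(5)/2 - 1/2, {r^3, r^7} -> 1/2 + sqrt(5)/2, {r^4, r^6} -> -1/2 + sqrt(5)/2, {s, sr^2, ...} -> 0, {sr, sr^3, ...} -> 0.
Now take the inner product of this character with each irreducible chi from the table, <chi_7*chi_1, chi> = (1/20) sum_C |C| (chi_7*chi_1)(C) conj(chi(C)):
  <chi_7*chi_1, chi_1> = (1/20)[1*(2)*conj(1) + 1*(-2)*conj(1) + 2*(1/2 - sqrt(5)/2)*conj(1) + 2*(-sqrt(5)/2 - 1/2)*conj(1) + 2*(1/2 + sqrt(5)/2)*conj(1) + 2*(-1/2 + sqrt(5)/2)*conj(1) + 5*(0)*conj(1) + 5*(0)*conj(1)]
      = (1/20)[(2) + (-2) + (1 - sqrt(5)) + (-sqrt(5) - 1) + (1 + sqrt(5)) + (-1 + sqrt(5)) + (0) + (0)] = 0/20 = 0
  <chi_7*chi_1, chi_2> = (1/20)[1*(2)*conj(1) + 1*(-2)*conj(1) + 2*(1/2 - sqrt(5)/2)*conj(1) + 2*(-sqrt(5)/2 - 1/2)*conj(1) + 2*(1/2 + sqrt(5)/2)*conj(1) + 2*(-1/2 + sqrt(5)/2)*conj(1) + 5*(0)*conj(-1) + 5*(0)*conj(-1)]
      = (1/20)[(2) + (-2) + (1 - sqrt(5)) + (-sqrt(5) - 1) + (1 + sqrt(5)) + (-1 + sqrt(5)) + (0) + (0)] = 0/20 = 0
  <chi_7*chi_1, chi_3> = (1/20)[1*(2)*conj(1) + 1*(-2)*conj(-1) + 2*(1/2 - sqrt(5)/2)*conj(-1) + 2*(-sqrt(5)/2 - 1/2)*conj(1) + 2*(1/2 + sqrt(5)/2)*conj(-1) + 2*(-1/2 + sqrt(5)/2)*conj(1) + 5*(0)*conj(1) + 5*(0)*conj(-1)]
      = (1/20)[(2) + (2) + (-1 + sqrt(5)) + (-sqrt(5) - 1) + (-sqrt(5) - 1) + (-1 + sqrt(5)) + (0) + (0)] = 0/20 = 0
  <chi_7*chi_1, chi_4> = (1/20)[1*(2)*conj(1) + 1*(-2)*conj(-1) + 2*(1/2 - sqrt(5)/2)*conj(-1) + 2*(-sqrt(5)/2 - 1/2)*conj(1) + 2*(1/2 + sqrt(5)/2)*conj(-1) + 2*(-1/2 + sqrt(5)/2)*conj(1) + 5*(0)*conj(-1) + 5*(0)*conj(1)]
      = (1/20)[(2) + (2) + (-1 + sqrt(5)) + (-sqrt(5) - 1) + (-sqrt(5) - 1) + (-1 + sqrt(5)) + (0) + (0)] = 0/20 = 0
  <chi_7*chi_1, chi_5> = (1/20)[1*(2)*conj(2) + 1*(-2)*conj(-2) + 2*(1/2 - sqrt(5)/2)*conj(1/2 + sqrt(5)/2) + 2*(-sqrt(5)/2 - 1/2)*conj(-1/2 + sqrt(5)/2) + 2*(1/2 + sqrt(5)/2)*conj(1/2 - sqrt(5)/2) + 2*(-1/2 + sqrt(5)/2)*conj(-sqrt(5)/2 - 1/2) + 5*(0)*conj(0) + 5*(0)*conj(0)]
      = (1/20)[(4) + (4) + (-2) + (-2) + (-2) + (-2) + (0) + (0)] = 0/20 = 0
  <chi_7*chi_1, chi_6> = (1/20)[1*(2)*conj(2) + 1*(-2)*conj(2) + 2*(1/2 - sqrt(5)/2)*conj(-1/2 + sqrt(5)/2) + 2*(-sqrt(5)/2 - 1/2)*conj(-sqrt(5)/2 - 1/2) + 2*(1/2 + sqrt(5)/2)*conj(-sqrt(5)/2 - 1/2) + 2*(-1/2 + sqrt(5)/2)*conj(-1/2 + sqrt(5)/2) + 5*(0)*conj(0) + 5*(0)*conj(0)]
      = (1/20)[(4) + (-4) + (-3 + sqrt(5)) + (sqrt(5) + 3) + (-3 - sqrt(5)) + (3 - sqrt(5)) + (0) + (0)] = 0/20 = 0
  <chi_7*chi_1, chi_7> = (1/20)[1*(2)*conj(2) + 1*(-2)*conj(-2) + 2*(1/2 - sqrt(5)/2)*conj(1/2 - sqrt(5)/2) + 2*(-sqrt(5)/2 - 1/2)*conj(-sqrt(5)/2 - 1/2) + 2*(1/2 + sqrt(5)/2)*conj(1/2 + sqrt(5)/2) + 2*(-1/2 + sqrt(5)/2)*conj(-1/2 + sqrt(5)/2) + 5*(0)*conj(0) + 5*(0)*conj(0)]
      = (1/20)[(4) + (4) + (3 - sqrt(5)) + (sqrt(5) + 3) + (sqrt(5) + 3) + (3 - sqrt(5)) + (0) + (0)] = 20/20 = 1
  <chi_7*chi_1, chi_8> = (1/20)[1*(2)*conj(2) + 1*(-2)*conj(2) + 2*(1/2 - sqrt(5)/2)*conj(-sqrt(5)/2 - 1/2) + 2*(-sqrt(5)/2 - 1/2)*conj(-1/2 + sqrt(5)/2) + 2*(1/2 + sqrt(5)/2)*conj(-1/2 + sqrt(5)/2) + 2*(-1/2 + sqrt(5)/2)*conj(-sqrt(5)/2 - 1/2) + 5*(0)*conj(0) + 5*(0)*conj(0)]
      = (1/20)[(4) + (-4) + (2) + (-2) + (2) + (-2) + (0) + (0)] = 0/20 = 0
Hence the multiplicities are chi_7: 1. Dimension check: dim(chi_7)*dim(chi_1) = 2*1 = 2 and sum (mult * dim) = 1*2 = 2.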